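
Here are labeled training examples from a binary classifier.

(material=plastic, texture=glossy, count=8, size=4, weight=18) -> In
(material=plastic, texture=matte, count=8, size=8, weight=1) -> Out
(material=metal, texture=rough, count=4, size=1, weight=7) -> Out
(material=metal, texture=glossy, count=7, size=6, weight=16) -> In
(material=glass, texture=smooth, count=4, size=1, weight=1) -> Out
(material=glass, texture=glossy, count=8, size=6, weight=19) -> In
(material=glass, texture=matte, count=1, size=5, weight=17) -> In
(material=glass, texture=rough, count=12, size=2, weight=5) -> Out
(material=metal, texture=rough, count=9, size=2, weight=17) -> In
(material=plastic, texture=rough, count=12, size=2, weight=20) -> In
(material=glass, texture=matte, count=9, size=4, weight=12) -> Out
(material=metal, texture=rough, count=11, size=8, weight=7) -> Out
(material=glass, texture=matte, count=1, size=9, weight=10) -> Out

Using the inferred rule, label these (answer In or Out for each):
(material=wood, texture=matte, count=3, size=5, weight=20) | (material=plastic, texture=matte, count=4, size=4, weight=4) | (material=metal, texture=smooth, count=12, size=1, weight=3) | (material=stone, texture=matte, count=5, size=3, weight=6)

Rule: weight ≥ 16. This holds for each 'In' example and fails for each 'Out' one.
In: (material=wood, texture=matte, count=3, size=5, weight=20), since weight = 20. Out: (material=plastic, texture=matte, count=4, size=4, weight=4), since weight = 4. Out: (material=metal, texture=smooth, count=12, size=1, weight=3), since weight = 3. Out: (material=stone, texture=matte, count=5, size=3, weight=6), since weight = 6.

In, Out, Out, Out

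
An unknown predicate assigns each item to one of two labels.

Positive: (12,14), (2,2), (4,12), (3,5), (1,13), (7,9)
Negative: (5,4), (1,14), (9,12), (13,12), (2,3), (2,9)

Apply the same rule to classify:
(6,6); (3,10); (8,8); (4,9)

Positive, Negative, Positive, Negative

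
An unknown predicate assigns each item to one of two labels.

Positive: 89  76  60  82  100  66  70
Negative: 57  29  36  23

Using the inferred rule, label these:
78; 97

Every 'Positive' example satisfies: at least 60. None of the 'Negative' examples do.
78: 78 ≥ 60 — has this property, so Positive. 97: 97 ≥ 60 — has this property, so Positive.

Positive, Positive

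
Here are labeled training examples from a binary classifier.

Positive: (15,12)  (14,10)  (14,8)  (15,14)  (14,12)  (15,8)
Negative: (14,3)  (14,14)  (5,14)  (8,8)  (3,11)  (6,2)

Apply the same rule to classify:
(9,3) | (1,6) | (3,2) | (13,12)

The pattern is that an item is 'Positive' exactly when: first > second AND sum ≥ 19.
Negative: (9,3), since 9 > 3, 9+3 = 12.
Negative: (1,6), since 1 < 6, 1+6 = 7.
Negative: (3,2), since 3 > 2, 3+2 = 5.
Positive: (13,12), since 13 > 12, 13+12 = 25.

Negative, Negative, Negative, Positive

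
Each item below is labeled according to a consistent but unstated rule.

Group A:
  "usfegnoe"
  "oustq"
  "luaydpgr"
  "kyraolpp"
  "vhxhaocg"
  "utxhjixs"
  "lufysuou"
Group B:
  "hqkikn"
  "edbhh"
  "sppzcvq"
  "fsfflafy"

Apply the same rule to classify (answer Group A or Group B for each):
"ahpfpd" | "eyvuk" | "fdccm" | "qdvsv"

The pattern is that an item is 'Group A' exactly when: has ≥ 2 vowels.

Group B, Group A, Group B, Group B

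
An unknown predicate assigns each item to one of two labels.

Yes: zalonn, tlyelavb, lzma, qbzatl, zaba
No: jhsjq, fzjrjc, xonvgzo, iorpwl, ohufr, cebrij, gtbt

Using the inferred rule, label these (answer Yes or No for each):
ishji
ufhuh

No, No

'Yes' ⟺ contains 'a'.
ishji → no 'a' → No. ufhuh → no 'a' → No.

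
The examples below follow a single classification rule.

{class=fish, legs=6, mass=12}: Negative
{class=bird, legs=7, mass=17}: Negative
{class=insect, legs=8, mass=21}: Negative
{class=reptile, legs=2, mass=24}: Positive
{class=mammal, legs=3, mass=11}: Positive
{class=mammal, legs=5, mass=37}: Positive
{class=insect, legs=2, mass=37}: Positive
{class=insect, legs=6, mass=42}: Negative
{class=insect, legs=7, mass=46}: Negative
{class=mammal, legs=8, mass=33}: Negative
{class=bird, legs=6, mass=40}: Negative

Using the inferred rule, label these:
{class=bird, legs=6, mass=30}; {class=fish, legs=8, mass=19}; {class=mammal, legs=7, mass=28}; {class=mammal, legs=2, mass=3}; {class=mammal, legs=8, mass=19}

The pattern is that an item is 'Positive' exactly when: legs ≤ 5.
{class=bird, legs=6, mass=30} — legs = 6, hence Negative. {class=fish, legs=8, mass=19} — legs = 8, hence Negative. {class=mammal, legs=7, mass=28} — legs = 7, hence Negative. {class=mammal, legs=2, mass=3} — legs = 2, hence Positive. {class=mammal, legs=8, mass=19} — legs = 8, hence Negative.

Negative, Negative, Negative, Positive, Negative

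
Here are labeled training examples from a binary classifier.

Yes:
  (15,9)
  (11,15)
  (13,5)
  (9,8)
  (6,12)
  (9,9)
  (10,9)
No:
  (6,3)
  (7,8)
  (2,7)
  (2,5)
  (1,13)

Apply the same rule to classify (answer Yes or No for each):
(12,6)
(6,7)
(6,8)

The simplest hypothesis consistent with all the labels is: sum ≥ 17.
(12,6): Yes (12+6 = 18). (6,7): No (6+7 = 13). (6,8): No (6+8 = 14).

Yes, No, No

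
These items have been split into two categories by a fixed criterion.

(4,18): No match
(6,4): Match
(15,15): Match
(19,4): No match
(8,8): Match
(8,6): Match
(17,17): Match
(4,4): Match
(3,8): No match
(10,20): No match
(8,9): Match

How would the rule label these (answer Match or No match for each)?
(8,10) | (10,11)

'Match' ⟺ |first − second| ≤ 2.

Match, Match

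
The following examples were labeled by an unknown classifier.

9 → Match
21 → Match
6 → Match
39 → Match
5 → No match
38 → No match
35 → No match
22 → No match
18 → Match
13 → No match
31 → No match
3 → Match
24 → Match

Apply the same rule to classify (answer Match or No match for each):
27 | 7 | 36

Match, No match, Match

Every 'Match' example satisfies: multiple of 3. None of the 'No match' examples do.
27 — 27 = 3·9, hence Match. 7 — 7 = 3·2 + 1, hence No match. 36 — 36 = 3·12, hence Match.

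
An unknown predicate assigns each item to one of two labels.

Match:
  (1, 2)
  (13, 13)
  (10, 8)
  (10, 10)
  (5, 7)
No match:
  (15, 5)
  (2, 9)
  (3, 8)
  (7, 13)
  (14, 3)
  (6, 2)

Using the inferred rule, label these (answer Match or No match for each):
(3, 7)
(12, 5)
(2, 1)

No match, No match, Match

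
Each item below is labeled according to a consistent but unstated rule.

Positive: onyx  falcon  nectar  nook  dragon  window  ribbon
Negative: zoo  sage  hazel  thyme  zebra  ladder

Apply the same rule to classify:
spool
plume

Negative, Negative

The classifier is using: contains 'n'.
spool → no 'n' → Negative. plume → no 'n' → Negative.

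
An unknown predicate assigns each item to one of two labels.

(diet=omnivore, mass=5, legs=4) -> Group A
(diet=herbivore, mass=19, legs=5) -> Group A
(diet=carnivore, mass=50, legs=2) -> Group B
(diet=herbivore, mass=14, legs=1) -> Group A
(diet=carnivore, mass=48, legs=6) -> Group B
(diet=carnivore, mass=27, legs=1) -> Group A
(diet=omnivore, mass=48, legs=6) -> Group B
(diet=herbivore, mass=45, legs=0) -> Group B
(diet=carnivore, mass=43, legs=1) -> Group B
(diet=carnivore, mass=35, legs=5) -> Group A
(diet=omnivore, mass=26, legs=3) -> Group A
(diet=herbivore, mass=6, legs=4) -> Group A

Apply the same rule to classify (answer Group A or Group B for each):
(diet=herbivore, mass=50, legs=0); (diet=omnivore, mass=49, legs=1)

Group B, Group B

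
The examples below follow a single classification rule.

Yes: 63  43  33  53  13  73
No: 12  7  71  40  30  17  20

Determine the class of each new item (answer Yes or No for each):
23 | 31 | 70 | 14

The classifier is using: ends in digit 3.

Yes, No, No, No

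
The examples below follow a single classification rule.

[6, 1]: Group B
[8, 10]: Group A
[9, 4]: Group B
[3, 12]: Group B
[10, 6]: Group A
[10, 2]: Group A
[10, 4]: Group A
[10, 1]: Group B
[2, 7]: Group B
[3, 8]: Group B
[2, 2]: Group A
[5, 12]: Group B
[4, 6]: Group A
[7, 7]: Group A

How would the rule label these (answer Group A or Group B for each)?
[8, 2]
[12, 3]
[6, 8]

The common property of the 'Group A' items is: sum is even. No 'Group B' item has it.

Group A, Group B, Group A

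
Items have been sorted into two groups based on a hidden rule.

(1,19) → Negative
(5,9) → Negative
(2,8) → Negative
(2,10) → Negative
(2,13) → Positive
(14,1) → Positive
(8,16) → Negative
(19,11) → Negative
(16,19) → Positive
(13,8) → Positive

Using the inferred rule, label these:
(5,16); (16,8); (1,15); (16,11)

Positive, Negative, Negative, Positive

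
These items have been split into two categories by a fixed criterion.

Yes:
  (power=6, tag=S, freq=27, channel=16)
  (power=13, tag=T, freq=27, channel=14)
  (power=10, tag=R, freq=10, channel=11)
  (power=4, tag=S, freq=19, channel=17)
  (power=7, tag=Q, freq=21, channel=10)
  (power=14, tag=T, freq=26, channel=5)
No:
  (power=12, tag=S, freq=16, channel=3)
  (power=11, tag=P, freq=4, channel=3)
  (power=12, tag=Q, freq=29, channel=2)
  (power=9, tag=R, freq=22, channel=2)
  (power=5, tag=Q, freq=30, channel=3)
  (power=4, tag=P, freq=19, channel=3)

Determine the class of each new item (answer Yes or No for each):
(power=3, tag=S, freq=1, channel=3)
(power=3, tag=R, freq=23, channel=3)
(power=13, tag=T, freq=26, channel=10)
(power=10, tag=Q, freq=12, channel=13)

The distinguishing property — channel ≥ 5 — holds for all the 'Yes' cases and none of the 'No' cases.
(power=3, tag=S, freq=1, channel=3) — channel = 3, hence No. (power=3, tag=R, freq=23, channel=3) — channel = 3, hence No. (power=13, tag=T, freq=26, channel=10) — channel = 10, hence Yes. (power=10, tag=Q, freq=12, channel=13) — channel = 13, hence Yes.

No, No, Yes, Yes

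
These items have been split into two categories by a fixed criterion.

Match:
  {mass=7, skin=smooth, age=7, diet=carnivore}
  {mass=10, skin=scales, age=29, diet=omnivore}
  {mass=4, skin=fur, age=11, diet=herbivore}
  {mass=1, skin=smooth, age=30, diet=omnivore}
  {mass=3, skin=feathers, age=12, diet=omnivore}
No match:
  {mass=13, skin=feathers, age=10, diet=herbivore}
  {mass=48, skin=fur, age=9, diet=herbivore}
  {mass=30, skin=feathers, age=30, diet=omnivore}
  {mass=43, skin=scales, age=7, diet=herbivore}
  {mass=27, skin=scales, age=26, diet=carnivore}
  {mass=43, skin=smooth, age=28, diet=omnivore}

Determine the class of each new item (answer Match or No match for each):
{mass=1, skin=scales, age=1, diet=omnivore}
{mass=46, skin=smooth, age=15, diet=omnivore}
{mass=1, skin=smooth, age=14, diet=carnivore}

One predicate separates the groups cleanly: mass ≤ 10.
Match: {mass=1, skin=scales, age=1, diet=omnivore}, since mass = 1.
No match: {mass=46, skin=smooth, age=15, diet=omnivore}, since mass = 46.
Match: {mass=1, skin=smooth, age=14, diet=carnivore}, since mass = 1.

Match, No match, Match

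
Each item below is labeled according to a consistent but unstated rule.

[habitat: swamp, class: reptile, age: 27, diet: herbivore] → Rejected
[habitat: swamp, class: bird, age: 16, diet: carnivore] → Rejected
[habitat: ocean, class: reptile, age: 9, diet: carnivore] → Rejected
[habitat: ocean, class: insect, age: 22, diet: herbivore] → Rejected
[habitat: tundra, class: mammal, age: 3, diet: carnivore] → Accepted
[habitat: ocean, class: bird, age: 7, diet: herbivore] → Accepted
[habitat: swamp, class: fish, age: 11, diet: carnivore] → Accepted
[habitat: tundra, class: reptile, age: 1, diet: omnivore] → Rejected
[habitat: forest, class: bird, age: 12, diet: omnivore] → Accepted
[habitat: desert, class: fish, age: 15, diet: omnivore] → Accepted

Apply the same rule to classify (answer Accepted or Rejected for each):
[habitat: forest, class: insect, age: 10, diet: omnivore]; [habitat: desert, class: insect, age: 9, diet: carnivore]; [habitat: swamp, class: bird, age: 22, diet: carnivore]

The common property of the 'Accepted' items is: class is not reptile AND age ≤ 15. No 'Rejected' item has it.
[habitat: forest, class: insect, age: 10, diet: omnivore] — class is insect, age = 10, hence Accepted. [habitat: desert, class: insect, age: 9, diet: carnivore] — class is insect, age = 9, hence Accepted. [habitat: swamp, class: bird, age: 22, diet: carnivore] — class is bird, age = 22, hence Rejected.

Accepted, Accepted, Rejected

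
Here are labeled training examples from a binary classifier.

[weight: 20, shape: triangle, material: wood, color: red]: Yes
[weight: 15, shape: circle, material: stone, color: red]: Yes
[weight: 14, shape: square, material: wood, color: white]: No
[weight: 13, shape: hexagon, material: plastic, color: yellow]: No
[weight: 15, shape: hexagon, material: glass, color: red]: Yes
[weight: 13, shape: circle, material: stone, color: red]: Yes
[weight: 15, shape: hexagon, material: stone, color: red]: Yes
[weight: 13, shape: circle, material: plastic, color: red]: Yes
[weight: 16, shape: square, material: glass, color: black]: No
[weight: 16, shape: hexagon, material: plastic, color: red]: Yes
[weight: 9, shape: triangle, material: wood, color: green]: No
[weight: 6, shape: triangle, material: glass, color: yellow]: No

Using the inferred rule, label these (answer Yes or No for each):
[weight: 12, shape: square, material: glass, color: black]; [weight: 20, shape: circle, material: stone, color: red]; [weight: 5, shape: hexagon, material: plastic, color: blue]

Looking at the examples, the only property every 'Yes' case has and every 'No' case lacks is: color is red.
[weight: 12, shape: square, material: glass, color: black] → color is black → No.
[weight: 20, shape: circle, material: stone, color: red] → color is red → Yes.
[weight: 5, shape: hexagon, material: plastic, color: blue] → color is blue → No.

No, Yes, No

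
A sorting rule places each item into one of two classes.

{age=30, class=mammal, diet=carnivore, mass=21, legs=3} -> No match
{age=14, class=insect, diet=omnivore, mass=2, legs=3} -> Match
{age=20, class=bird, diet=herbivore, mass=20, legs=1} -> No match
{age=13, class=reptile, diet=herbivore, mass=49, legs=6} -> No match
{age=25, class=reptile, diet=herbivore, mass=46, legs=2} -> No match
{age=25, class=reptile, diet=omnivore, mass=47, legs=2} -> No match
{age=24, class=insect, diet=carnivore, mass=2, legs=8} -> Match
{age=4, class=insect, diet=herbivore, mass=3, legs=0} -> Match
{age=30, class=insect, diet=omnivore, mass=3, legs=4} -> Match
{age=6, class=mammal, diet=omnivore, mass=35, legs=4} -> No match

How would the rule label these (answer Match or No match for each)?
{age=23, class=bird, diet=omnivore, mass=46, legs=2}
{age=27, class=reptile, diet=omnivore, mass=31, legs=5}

No match, No match

One predicate separates the groups cleanly: class is insect.
{age=23, class=bird, diet=omnivore, mass=46, legs=2}: class is bird, does not fit → No match.
{age=27, class=reptile, diet=omnivore, mass=31, legs=5}: class is reptile, does not fit → No match.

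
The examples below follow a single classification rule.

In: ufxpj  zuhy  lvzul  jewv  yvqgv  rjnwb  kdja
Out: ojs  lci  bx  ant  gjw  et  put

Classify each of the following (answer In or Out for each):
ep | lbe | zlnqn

Out, Out, In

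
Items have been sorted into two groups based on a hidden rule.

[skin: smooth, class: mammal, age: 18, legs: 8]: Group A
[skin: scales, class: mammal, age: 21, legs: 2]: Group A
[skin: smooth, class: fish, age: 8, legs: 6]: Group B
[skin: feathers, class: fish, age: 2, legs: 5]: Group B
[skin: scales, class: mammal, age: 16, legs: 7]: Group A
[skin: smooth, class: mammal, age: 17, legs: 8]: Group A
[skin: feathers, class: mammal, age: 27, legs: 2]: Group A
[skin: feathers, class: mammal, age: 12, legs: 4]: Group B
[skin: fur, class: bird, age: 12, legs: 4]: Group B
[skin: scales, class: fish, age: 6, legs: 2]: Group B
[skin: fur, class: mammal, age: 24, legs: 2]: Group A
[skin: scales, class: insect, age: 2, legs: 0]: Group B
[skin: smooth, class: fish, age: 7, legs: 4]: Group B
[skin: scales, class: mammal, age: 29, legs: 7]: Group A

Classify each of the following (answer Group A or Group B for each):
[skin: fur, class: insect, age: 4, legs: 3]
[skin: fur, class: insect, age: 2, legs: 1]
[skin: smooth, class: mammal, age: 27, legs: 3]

Group B, Group B, Group A

Every 'Group A' example satisfies: age ≥ 16. None of the 'Group B' examples do.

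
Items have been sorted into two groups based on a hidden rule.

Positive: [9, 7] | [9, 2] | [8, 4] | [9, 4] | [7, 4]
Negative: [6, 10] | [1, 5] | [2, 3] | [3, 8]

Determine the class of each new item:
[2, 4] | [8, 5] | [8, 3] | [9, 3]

The pattern is that an item is 'Positive' exactly when: first > second.
[2, 4] → 2 < 4 → Negative. [8, 5] → 8 > 5 → Positive. [8, 3] → 8 > 3 → Positive. [9, 3] → 9 > 3 → Positive.

Negative, Positive, Positive, Positive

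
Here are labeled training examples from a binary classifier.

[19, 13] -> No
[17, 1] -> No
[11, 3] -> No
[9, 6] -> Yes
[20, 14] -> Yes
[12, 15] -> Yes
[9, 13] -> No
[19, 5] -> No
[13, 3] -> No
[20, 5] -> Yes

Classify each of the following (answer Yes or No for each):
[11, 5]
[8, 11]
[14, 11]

No, Yes, Yes

Looking at the examples, the only property every 'Yes' case has and every 'No' case lacks is: product is even.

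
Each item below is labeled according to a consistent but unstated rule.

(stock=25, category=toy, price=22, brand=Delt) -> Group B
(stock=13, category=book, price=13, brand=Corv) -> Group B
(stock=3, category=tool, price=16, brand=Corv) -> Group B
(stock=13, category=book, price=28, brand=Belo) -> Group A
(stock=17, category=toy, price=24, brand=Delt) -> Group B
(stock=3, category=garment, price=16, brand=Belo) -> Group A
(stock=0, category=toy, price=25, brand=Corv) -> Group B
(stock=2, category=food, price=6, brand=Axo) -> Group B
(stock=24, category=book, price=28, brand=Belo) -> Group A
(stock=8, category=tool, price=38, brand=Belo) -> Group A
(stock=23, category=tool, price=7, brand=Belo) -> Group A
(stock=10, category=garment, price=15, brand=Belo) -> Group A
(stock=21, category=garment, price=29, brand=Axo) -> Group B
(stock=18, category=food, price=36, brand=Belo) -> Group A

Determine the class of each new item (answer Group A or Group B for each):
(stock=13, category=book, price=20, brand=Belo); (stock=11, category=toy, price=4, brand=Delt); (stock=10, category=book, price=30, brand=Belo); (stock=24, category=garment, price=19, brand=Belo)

Group A, Group B, Group A, Group A

Every 'Group A' example satisfies: brand is Belo. None of the 'Group B' examples do.
(stock=13, category=book, price=20, brand=Belo) → brand is Belo → Group A. (stock=11, category=toy, price=4, brand=Delt) → brand is Delt → Group B. (stock=10, category=book, price=30, brand=Belo) → brand is Belo → Group A. (stock=24, category=garment, price=19, brand=Belo) → brand is Belo → Group A.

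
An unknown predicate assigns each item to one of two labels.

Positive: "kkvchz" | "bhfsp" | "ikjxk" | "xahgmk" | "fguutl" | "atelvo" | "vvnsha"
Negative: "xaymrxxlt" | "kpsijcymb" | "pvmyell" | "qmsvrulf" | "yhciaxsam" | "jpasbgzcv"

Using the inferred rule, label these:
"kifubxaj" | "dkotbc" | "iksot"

Negative, Positive, Positive

The common property of the 'Positive' items is: length ≤ 6. No 'Negative' item has it.
Negative: "kifubxaj", since length 8.
Positive: "dkotbc", since length 6.
Positive: "iksot", since length 5.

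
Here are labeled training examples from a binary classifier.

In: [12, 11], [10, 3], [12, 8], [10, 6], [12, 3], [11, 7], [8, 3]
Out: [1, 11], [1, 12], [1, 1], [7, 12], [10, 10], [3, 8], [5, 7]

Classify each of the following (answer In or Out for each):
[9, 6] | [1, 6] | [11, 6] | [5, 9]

One predicate separates the groups cleanly: first > second.
[9, 6]: 9 > 6 — fits, so In. [1, 6]: 1 < 6 — doesn't match, so Out. [11, 6]: 11 > 6 — fits, so In. [5, 9]: 5 < 9 — doesn't match, so Out.

In, Out, In, Out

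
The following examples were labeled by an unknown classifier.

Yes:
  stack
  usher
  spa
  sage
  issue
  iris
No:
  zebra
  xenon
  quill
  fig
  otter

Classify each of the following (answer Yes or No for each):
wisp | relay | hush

One predicate separates the groups cleanly: contains 's'.
Yes: wisp, since has 's'. No: relay, since no 's'. Yes: hush, since has 's'.

Yes, No, Yes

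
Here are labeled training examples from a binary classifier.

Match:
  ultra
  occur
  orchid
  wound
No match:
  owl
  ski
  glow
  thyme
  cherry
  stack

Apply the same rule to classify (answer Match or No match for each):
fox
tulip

No match, Match

All 'Match' examples share one property — has ≥ 2 vowels — and every 'No match' example lacks it.
fox → 1 vowel → No match.
tulip → 2 vowels → Match.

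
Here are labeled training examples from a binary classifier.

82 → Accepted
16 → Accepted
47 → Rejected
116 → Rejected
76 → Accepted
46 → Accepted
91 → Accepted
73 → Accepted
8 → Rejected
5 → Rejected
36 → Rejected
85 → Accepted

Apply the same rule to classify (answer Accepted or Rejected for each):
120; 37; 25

Rejected, Accepted, Accepted

Checking candidate rules against both groups, what survives is: ≡ 1 (mod 3).
120: 120 mod 3 = 0, lacks this property → Rejected.
37: 37 mod 3 = 1, matches → Accepted.
25: 25 mod 3 = 1, matches → Accepted.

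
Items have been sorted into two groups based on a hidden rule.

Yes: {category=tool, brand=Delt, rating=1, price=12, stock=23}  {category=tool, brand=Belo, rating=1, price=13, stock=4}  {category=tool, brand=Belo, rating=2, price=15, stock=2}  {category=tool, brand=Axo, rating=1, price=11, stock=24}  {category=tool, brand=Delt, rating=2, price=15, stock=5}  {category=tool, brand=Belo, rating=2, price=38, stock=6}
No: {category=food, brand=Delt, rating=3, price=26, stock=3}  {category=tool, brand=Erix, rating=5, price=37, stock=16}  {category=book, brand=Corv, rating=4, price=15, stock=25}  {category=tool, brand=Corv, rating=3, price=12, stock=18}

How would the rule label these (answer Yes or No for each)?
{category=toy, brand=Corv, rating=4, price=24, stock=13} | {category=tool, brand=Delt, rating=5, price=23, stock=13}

No, No

One predicate separates the groups cleanly: rating ≤ 2.
{category=toy, brand=Corv, rating=4, price=24, stock=13} — rating = 4, hence No. {category=tool, brand=Delt, rating=5, price=23, stock=13} — rating = 5, hence No.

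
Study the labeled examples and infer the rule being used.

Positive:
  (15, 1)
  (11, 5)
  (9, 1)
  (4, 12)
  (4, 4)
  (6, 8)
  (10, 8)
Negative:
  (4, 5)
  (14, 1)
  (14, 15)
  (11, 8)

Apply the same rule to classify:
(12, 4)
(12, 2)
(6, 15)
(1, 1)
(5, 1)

Positive, Positive, Negative, Positive, Positive

Looking at the examples, the only property every 'Positive' case has and every 'Negative' case lacks is: sum is even.
(12, 4) — 12+4 = 16, hence Positive.
(12, 2) — 12+2 = 14, hence Positive.
(6, 15) — 6+15 = 21, hence Negative.
(1, 1) — 1+1 = 2, hence Positive.
(5, 1) — 5+1 = 6, hence Positive.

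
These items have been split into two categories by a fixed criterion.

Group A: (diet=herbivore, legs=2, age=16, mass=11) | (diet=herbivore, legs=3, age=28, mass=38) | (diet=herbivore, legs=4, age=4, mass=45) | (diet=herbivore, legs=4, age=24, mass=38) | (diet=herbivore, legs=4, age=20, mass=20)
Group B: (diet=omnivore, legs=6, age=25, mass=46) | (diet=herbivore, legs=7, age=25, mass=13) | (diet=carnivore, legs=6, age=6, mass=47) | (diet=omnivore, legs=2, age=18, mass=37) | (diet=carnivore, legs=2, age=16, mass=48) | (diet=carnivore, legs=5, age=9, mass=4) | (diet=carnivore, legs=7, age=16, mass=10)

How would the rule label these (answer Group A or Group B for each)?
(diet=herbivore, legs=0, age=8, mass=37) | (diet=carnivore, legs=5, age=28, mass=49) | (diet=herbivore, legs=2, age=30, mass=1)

Every 'Group A' example satisfies: diet is herbivore AND legs ≤ 4. None of the 'Group B' examples do.
(diet=herbivore, legs=0, age=8, mass=37) → diet is herbivore, legs = 0 → Group A.
(diet=carnivore, legs=5, age=28, mass=49) → diet is carnivore, legs = 5 → Group B.
(diet=herbivore, legs=2, age=30, mass=1) → diet is herbivore, legs = 2 → Group A.

Group A, Group B, Group A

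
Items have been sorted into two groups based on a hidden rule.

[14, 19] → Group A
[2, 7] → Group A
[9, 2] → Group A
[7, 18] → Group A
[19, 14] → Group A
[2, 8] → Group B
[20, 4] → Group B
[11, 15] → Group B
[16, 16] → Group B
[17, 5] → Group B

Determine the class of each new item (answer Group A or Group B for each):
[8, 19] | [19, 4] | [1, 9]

Group A, Group A, Group B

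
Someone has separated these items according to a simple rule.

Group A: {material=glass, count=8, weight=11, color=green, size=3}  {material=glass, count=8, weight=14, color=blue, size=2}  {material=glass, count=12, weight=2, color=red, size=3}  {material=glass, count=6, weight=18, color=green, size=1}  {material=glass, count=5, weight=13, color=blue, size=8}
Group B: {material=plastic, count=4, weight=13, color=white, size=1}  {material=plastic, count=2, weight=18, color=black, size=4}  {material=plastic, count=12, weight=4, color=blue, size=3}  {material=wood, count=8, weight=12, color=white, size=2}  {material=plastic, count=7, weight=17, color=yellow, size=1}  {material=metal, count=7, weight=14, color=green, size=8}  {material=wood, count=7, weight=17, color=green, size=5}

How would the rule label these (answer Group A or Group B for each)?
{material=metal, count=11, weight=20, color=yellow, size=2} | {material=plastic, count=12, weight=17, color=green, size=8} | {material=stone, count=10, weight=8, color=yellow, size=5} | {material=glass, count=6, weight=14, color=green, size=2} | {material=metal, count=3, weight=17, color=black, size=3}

All 'Group A' examples share one property — material is glass — and every 'Group B' example lacks it.
{material=metal, count=11, weight=20, color=yellow, size=2} → material is metal → Group B. {material=plastic, count=12, weight=17, color=green, size=8} → material is plastic → Group B. {material=stone, count=10, weight=8, color=yellow, size=5} → material is stone → Group B. {material=glass, count=6, weight=14, color=green, size=2} → material is glass → Group A. {material=metal, count=3, weight=17, color=black, size=3} → material is metal → Group B.

Group B, Group B, Group B, Group A, Group B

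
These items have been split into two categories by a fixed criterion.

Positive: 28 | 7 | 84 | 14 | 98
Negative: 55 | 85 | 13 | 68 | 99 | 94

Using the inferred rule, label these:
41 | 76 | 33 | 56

Negative, Negative, Negative, Positive

The classifier is using: multiple of 7.
41: 41 = 7·5 + 6, fails the rule → Negative. 76: 76 = 7·10 + 6, fails the rule → Negative. 33: 33 = 7·4 + 5, fails the rule → Negative. 56: 56 = 7·8, fits → Positive.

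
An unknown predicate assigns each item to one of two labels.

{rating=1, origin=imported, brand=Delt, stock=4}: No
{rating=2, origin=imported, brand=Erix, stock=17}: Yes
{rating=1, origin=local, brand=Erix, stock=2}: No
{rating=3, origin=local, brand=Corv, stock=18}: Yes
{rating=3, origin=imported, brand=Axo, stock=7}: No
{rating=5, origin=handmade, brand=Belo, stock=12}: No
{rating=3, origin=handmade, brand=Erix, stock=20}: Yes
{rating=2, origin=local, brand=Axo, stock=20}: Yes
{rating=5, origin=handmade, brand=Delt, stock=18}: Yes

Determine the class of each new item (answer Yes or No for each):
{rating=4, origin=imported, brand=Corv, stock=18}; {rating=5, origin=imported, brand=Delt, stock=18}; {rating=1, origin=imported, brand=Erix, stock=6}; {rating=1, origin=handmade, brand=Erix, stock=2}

Yes, Yes, No, No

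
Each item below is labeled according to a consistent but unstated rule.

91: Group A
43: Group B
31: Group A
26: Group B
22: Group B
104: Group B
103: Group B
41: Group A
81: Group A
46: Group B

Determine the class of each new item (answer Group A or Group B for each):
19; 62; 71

The common property of the 'Group A' items is: ends in digit 1. No 'Group B' item has it.
19: last digit 9, lacks this property → Group B.
62: last digit 2, lacks this property → Group B.
71: last digit 1, fits → Group A.

Group B, Group B, Group A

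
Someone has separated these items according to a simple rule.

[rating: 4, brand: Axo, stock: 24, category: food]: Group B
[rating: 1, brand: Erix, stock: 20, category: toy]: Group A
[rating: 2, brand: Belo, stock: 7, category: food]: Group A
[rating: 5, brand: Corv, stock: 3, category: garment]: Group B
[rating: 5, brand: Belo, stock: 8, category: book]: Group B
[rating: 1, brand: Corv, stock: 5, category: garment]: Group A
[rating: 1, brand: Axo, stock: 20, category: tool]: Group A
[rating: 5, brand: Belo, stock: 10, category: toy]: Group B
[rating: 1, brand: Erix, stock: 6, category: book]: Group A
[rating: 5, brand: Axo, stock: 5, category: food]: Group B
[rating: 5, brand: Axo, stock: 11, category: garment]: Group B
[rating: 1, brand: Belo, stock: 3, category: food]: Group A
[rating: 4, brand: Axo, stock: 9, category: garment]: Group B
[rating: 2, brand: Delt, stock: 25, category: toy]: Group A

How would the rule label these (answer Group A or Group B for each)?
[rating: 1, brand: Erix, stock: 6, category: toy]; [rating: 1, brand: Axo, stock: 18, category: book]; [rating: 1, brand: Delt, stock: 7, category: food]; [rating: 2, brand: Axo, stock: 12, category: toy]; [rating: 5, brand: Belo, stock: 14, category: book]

Group A, Group A, Group A, Group A, Group B

Every 'Group A' example satisfies: rating ≤ 2. None of the 'Group B' examples do.
[rating: 1, brand: Erix, stock: 6, category: toy] — rating = 1, hence Group A. [rating: 1, brand: Axo, stock: 18, category: book] — rating = 1, hence Group A. [rating: 1, brand: Delt, stock: 7, category: food] — rating = 1, hence Group A. [rating: 2, brand: Axo, stock: 12, category: toy] — rating = 2, hence Group A. [rating: 5, brand: Belo, stock: 14, category: book] — rating = 5, hence Group B.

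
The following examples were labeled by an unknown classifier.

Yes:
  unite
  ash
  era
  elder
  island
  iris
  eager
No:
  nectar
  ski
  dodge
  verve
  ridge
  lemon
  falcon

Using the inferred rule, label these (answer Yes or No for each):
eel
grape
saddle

Yes, No, No

One predicate separates the groups cleanly: starts with a vowel.
eel: Yes (starts with 'e'). grape: No (starts with 'g'). saddle: No (starts with 's').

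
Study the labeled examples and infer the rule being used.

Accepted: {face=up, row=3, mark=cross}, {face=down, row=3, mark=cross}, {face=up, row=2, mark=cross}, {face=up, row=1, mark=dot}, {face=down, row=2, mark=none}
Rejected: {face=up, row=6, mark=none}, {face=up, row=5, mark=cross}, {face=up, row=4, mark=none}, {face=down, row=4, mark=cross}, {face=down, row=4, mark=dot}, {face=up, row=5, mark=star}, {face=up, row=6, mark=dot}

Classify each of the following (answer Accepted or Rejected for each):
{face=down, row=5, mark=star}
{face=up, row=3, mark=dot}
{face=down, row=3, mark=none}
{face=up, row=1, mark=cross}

Rejected, Accepted, Accepted, Accepted

One predicate separates the groups cleanly: row ≤ 3.
{face=down, row=5, mark=star}: row = 5, fails this test → Rejected.
{face=up, row=3, mark=dot}: row = 3, fits → Accepted.
{face=down, row=3, mark=none}: row = 3, fits → Accepted.
{face=up, row=1, mark=cross}: row = 1, fits → Accepted.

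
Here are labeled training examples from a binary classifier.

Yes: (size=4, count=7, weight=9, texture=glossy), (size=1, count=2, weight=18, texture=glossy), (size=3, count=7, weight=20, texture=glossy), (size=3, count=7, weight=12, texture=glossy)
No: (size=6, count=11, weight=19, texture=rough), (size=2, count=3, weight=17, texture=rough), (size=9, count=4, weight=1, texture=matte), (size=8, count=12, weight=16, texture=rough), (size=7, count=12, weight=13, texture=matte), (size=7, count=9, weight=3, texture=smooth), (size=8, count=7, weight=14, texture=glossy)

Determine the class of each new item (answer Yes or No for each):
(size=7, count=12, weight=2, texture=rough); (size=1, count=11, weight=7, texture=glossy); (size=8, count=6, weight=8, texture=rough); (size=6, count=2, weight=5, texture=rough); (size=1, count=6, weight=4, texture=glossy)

One predicate separates the groups cleanly: texture is glossy AND size ≤ 4.
(size=7, count=12, weight=2, texture=rough): No (texture is rough, size = 7).
(size=1, count=11, weight=7, texture=glossy): Yes (texture is glossy, size = 1).
(size=8, count=6, weight=8, texture=rough): No (texture is rough, size = 8).
(size=6, count=2, weight=5, texture=rough): No (texture is rough, size = 6).
(size=1, count=6, weight=4, texture=glossy): Yes (texture is glossy, size = 1).

No, Yes, No, No, Yes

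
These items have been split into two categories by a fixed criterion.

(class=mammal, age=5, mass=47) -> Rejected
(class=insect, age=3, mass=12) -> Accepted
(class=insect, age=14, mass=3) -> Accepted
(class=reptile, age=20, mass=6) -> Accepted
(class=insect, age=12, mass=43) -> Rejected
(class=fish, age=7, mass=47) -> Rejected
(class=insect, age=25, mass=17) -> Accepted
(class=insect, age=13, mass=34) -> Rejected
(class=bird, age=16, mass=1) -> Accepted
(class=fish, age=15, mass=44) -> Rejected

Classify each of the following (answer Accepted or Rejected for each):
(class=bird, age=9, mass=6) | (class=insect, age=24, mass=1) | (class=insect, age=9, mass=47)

Accepted, Accepted, Rejected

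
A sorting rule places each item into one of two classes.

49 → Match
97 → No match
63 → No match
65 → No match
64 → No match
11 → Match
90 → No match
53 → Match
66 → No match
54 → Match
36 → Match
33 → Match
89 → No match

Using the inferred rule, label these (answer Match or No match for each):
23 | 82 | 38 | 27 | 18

Match, No match, Match, Match, Match

The pattern is that an item is 'Match' exactly when: at most 54.
Match: 23, since 23 ≤ 54. No match: 82, since 82 > 54. Match: 38, since 38 ≤ 54. Match: 27, since 27 ≤ 54. Match: 18, since 18 ≤ 54.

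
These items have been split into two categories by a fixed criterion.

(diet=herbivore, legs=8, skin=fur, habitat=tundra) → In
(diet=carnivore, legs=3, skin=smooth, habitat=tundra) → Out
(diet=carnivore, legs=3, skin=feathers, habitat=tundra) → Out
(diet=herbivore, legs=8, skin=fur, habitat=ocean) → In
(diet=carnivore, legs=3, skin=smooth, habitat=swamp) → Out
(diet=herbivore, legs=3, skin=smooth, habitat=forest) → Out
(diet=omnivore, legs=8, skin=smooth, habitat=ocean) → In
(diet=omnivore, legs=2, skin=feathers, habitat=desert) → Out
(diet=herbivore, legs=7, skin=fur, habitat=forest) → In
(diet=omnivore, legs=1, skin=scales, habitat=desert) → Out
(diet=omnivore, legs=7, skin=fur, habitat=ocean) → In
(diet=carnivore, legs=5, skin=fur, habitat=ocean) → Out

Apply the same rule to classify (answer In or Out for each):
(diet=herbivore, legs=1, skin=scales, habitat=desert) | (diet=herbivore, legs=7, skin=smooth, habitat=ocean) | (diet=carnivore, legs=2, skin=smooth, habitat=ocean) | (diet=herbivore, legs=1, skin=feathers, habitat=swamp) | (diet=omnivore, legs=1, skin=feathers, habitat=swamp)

Out, In, Out, Out, Out

The simplest hypothesis consistent with all the labels is: legs ≥ 7.
(diet=herbivore, legs=1, skin=scales, habitat=desert): Out (legs = 1).
(diet=herbivore, legs=7, skin=smooth, habitat=ocean): In (legs = 7).
(diet=carnivore, legs=2, skin=smooth, habitat=ocean): Out (legs = 2).
(diet=herbivore, legs=1, skin=feathers, habitat=swamp): Out (legs = 1).
(diet=omnivore, legs=1, skin=feathers, habitat=swamp): Out (legs = 1).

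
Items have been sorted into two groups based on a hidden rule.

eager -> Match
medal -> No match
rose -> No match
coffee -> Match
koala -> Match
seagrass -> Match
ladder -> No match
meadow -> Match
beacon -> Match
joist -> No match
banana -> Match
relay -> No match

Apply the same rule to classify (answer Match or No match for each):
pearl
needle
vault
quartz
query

No match, Match, No match, No match, No match

The classifier is using: has ≥ 3 vowels.
pearl → 2 vowels → No match. needle → 3 vowels → Match. vault → 2 vowels → No match. quartz → 2 vowels → No match. query → 2 vowels → No match.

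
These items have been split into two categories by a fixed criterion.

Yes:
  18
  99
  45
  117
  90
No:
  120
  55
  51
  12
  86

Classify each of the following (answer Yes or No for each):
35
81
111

No, Yes, No

Every 'Yes' example satisfies: multiple of 9. None of the 'No' examples do.
35 — 35 = 9·3 + 8, hence No. 81 — 81 = 9·9, hence Yes. 111 — 111 = 9·12 + 3, hence No.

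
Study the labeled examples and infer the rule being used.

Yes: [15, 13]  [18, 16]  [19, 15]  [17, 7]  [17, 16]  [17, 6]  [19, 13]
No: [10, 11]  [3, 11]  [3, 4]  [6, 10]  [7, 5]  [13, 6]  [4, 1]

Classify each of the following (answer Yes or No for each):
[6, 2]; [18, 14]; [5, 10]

No, Yes, No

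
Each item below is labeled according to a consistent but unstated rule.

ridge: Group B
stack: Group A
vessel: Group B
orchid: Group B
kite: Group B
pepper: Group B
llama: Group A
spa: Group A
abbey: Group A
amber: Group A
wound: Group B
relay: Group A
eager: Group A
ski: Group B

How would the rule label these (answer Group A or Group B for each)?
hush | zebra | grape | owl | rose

Group B, Group A, Group A, Group B, Group B

Every 'Group A' example satisfies: contains 'a'. None of the 'Group B' examples do.
hush: no 'a' — doesn't qualify, so Group B.
zebra: has 'a' — passes, so Group A.
grape: has 'a' — passes, so Group A.
owl: no 'a' — doesn't qualify, so Group B.
rose: no 'a' — doesn't qualify, so Group B.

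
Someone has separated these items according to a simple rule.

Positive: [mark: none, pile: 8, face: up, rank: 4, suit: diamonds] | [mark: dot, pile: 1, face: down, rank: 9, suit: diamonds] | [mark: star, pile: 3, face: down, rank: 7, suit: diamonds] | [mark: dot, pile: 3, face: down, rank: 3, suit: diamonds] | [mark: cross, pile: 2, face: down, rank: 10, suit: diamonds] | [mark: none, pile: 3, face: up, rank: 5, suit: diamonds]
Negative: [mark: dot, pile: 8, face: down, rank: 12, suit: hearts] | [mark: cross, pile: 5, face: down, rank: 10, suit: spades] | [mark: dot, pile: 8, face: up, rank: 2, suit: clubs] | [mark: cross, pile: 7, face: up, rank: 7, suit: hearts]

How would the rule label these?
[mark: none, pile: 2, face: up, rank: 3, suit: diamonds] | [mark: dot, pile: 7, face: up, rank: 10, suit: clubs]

Rule: suit is diamonds. This holds for each 'Positive' example and fails for each 'Negative' one.
Positive: [mark: none, pile: 2, face: up, rank: 3, suit: diamonds], since suit is diamonds.
Negative: [mark: dot, pile: 7, face: up, rank: 10, suit: clubs], since suit is clubs.

Positive, Negative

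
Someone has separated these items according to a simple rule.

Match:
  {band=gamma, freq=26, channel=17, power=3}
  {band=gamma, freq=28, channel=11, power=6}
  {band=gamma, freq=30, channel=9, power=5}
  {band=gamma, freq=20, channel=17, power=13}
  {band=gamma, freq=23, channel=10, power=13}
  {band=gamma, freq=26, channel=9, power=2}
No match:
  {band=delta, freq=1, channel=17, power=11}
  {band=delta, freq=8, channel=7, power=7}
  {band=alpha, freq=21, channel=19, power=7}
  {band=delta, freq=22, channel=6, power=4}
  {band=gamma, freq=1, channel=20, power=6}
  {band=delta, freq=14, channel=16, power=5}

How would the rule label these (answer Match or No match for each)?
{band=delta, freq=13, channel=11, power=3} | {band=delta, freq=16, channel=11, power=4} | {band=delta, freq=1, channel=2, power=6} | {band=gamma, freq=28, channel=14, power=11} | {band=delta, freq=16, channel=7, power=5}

The rule appears to be: band is gamma AND freq ≥ 8.
No match: {band=delta, freq=13, channel=11, power=3}, since band is delta, freq = 13.
No match: {band=delta, freq=16, channel=11, power=4}, since band is delta, freq = 16.
No match: {band=delta, freq=1, channel=2, power=6}, since band is delta, freq = 1.
Match: {band=gamma, freq=28, channel=14, power=11}, since band is gamma, freq = 28.
No match: {band=delta, freq=16, channel=7, power=5}, since band is delta, freq = 16.

No match, No match, No match, Match, No match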